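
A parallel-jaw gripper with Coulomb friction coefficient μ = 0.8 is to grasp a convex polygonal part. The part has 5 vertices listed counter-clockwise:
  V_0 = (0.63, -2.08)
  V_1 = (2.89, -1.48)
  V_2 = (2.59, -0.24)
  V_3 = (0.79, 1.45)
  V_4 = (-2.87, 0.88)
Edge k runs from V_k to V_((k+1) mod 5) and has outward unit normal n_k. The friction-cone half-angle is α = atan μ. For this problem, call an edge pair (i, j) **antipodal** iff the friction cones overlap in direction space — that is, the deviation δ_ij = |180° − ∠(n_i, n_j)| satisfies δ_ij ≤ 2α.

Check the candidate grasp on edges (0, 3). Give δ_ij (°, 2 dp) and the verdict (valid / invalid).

δ = 6.02°, valid

α = atan 0.8 = 38.66°;  2α = 77.32°
edge 0: e_0 = (+2.26, +0.60);  n_0 = (+0.2566, -0.9665)
edge 3: e_3 = (-3.66, -0.57);  n_3 = (-0.1539, +0.9881)
∠(n_0, n_3) = 173.98°
δ = |180° − 173.98°| = 6.02°
6.02° ≤ 2α = 77.32°  →  valid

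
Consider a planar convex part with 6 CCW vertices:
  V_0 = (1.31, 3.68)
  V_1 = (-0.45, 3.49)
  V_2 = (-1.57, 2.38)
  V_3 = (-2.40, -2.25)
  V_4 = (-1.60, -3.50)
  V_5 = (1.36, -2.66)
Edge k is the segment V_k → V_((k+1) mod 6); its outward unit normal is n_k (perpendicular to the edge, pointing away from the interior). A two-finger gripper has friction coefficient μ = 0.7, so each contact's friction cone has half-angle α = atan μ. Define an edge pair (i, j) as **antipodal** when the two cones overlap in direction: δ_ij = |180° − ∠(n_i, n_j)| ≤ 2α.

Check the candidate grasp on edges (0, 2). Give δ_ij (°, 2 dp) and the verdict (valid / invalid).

α = atan 0.7 = 34.99°;  2α = 69.98°
edge 0: e_0 = (-1.76, -0.19);  n_0 = (-0.1073, +0.9942)
edge 2: e_2 = (-0.83, -4.63);  n_2 = (-0.9843, +0.1765)
∠(n_0, n_2) = 73.68°
δ = |180° − 73.68°| = 106.32°
106.32° > 2α = 69.98°  →  invalid

δ = 106.32°, invalid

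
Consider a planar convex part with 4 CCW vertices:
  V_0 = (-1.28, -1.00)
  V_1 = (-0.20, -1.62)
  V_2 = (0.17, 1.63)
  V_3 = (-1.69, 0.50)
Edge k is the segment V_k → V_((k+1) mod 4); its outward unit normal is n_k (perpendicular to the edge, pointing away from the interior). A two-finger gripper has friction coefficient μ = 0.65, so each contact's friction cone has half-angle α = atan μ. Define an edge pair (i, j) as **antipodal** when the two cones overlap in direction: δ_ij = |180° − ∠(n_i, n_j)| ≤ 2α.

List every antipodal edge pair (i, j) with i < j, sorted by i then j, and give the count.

count = 3; pairs: (0,2), (1,2), (1,3)

α = atan 0.65 = 33.02°;  2α = 66.05°
n_0 = (-0.4979, -0.8673)
n_1 = (+0.9936, -0.1131)
n_2 = (-0.5192, +0.8546)
n_3 = (-0.9646, -0.2637)
  (0,1): δ = 66.64°  ·
  (0,2): δ = 61.14°  ✓
  (0,3): δ = 135.15°  ·
  (1,2): δ = 52.23°  ✓
  (1,3): δ = 21.78°  ✓
  (2,3): δ = 105.99°  ·
antipodal pairs: 3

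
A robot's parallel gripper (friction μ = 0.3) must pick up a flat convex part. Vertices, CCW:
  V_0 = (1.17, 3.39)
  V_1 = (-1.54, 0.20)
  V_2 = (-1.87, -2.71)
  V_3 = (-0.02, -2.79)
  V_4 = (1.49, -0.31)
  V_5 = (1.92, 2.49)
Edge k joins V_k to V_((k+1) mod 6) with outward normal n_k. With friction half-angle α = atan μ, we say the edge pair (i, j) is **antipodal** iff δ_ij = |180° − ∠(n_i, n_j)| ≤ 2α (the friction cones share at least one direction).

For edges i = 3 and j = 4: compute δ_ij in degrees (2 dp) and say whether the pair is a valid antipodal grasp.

δ = 157.39°, invalid

α = atan 0.3 = 16.70°;  2α = 33.40°
edge 3: e_3 = (+1.51, +2.48);  n_3 = (+0.8541, -0.5201)
edge 4: e_4 = (+0.43, +2.80);  n_4 = (+0.9884, -0.1518)
∠(n_3, n_4) = 22.61°
δ = |180° − 22.61°| = 157.39°
157.39° > 2α = 33.40°  →  invalid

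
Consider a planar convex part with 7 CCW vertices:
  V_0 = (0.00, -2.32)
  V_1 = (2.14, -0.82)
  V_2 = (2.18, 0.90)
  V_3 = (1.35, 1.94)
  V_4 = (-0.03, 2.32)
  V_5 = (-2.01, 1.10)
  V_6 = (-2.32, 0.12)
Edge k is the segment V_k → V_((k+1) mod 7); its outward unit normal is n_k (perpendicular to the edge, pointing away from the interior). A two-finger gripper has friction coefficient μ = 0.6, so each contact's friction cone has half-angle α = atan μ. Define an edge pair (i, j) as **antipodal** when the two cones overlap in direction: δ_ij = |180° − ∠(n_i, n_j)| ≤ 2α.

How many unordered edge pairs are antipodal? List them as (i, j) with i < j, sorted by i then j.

α = atan 0.6 = 30.96°;  2α = 61.93°
n_0 = (+0.5740, -0.8189)
n_1 = (+0.9997, -0.0232)
n_2 = (+0.7816, +0.6238)
n_3 = (+0.2655, +0.9641)
n_4 = (-0.5246, +0.8514)
n_5 = (-0.9534, +0.3016)
n_6 = (-0.7247, -0.6891)
  (0,1): δ = 126.36°  ·
  (0,2): δ = 86.44°  ·
  (0,3): δ = 50.42°  ✓
  (0,4): δ = 3.39°  ✓
  (0,5): δ = 37.42°  ✓
  (0,6): δ = 98.53°  ·
  (1,2): δ = 140.08°  ·
  (1,3): δ = 104.06°  ·
  (1,4): δ = 57.03°  ✓
  (1,5): δ = 16.22°  ✓
  (1,6): δ = 44.89°  ✓
  (2,3): δ = 143.99°  ·
  (2,4): δ = 96.95°  ·
  (2,5): δ = 56.15°  ✓
  (2,6): δ = 4.96°  ✓
  (3,4): δ = 132.96°  ·
  (3,5): δ = 92.16°  ·
  (3,6): δ = 31.05°  ✓
  (4,5): δ = 139.19°  ·
  (4,6): δ = 78.08°  ·
  (5,6): δ = 118.89°  ·
antipodal pairs: 9

count = 9; pairs: (0,3), (0,4), (0,5), (1,4), (1,5), (1,6), (2,5), (2,6), (3,6)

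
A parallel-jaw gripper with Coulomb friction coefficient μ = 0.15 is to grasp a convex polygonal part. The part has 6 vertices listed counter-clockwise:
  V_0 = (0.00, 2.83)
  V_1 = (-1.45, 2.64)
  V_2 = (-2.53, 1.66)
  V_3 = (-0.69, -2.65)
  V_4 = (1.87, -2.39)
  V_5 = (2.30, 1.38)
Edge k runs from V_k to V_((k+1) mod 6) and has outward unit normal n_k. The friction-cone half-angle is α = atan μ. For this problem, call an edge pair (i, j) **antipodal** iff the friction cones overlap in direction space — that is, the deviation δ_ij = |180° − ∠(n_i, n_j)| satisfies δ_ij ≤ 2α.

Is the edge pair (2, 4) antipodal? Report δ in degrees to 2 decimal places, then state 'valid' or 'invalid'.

δ = 29.63°, invalid

α = atan 0.15 = 8.53°;  2α = 17.06°
edge 2: e_2 = (+1.84, -4.31);  n_2 = (-0.9197, -0.3926)
edge 4: e_4 = (+0.43, +3.77);  n_4 = (+0.9936, -0.1133)
∠(n_2, n_4) = 150.37°
δ = |180° − 150.37°| = 29.63°
29.63° > 2α = 17.06°  →  invalid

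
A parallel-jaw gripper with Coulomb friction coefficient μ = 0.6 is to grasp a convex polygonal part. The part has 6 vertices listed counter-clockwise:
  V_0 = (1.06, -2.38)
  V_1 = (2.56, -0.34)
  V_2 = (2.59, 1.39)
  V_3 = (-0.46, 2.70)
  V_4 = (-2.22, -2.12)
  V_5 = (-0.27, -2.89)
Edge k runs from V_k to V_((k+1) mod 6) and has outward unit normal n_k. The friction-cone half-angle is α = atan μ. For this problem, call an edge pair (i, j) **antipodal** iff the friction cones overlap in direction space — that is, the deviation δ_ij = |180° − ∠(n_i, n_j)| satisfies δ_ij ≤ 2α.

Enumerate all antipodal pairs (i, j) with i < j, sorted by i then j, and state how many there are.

count = 5; pairs: (0,3), (1,3), (2,4), (2,5), (3,5)

α = atan 0.6 = 30.96°;  2α = 61.93°
n_0 = (+0.8057, -0.5924)
n_1 = (+0.9998, -0.0173)
n_2 = (+0.3946, +0.9188)
n_3 = (-0.9393, +0.3430)
n_4 = (-0.3673, -0.9301)
n_5 = (+0.3580, -0.9337)
  (0,1): δ = 144.67°  ·
  (0,2): δ = 76.92°  ·
  (0,3): δ = 16.27°  ✓
  (0,4): δ = 104.78°  ·
  (0,5): δ = 147.31°  ·
  (1,2): δ = 112.25°  ·
  (1,3): δ = 19.07°  ✓
  (1,4): δ = 69.45°  ·
  (1,5): δ = 111.97°  ·
  (2,3): δ = 86.82°  ·
  (2,4): δ = 1.70°  ✓
  (2,5): δ = 44.22°  ✓
  (3,4): δ = 91.49°  ·
  (3,5): δ = 48.96°  ✓
  (4,5): δ = 137.47°  ·
antipodal pairs: 5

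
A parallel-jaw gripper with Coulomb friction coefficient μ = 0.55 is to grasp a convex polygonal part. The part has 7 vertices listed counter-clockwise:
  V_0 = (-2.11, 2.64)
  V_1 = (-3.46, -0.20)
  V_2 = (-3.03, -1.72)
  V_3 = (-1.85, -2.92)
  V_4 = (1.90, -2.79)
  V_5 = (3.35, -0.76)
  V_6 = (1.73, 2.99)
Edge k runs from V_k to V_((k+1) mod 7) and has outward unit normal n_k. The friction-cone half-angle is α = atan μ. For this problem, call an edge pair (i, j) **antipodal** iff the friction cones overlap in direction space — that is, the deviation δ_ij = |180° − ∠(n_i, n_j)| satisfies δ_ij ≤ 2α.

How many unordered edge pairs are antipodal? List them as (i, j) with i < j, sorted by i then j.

count = 8; pairs: (0,4), (0,5), (1,4), (1,5), (2,5), (2,6), (3,6), (4,6)

α = atan 0.55 = 28.81°;  2α = 57.62°
n_0 = (-0.9032, +0.4293)
n_1 = (-0.9622, -0.2722)
n_2 = (-0.7130, -0.7011)
n_3 = (+0.0346, -0.9994)
n_4 = (+0.8137, -0.5812)
n_5 = (+0.9180, +0.3966)
n_6 = (-0.0908, +0.9959)
  (0,1): δ = 138.78°  ·
  (0,2): δ = 110.06°  ·
  (0,3): δ = 62.59°  ·
  (0,4): δ = 10.11°  ✓
  (0,5): δ = 48.79°  ✓
  (0,6): δ = 120.63°  ·
  (1,2): δ = 151.28°  ·
  (1,3): δ = 103.81°  ·
  (1,4): δ = 51.33°  ✓
  (1,5): δ = 7.57°  ✓
  (1,6): δ = 79.41°  ·
  (2,3): δ = 132.53°  ·
  (2,4): δ = 80.06°  ·
  (2,5): δ = 21.15°  ✓
  (2,6): δ = 50.69°  ✓
  (3,4): δ = 127.52°  ·
  (3,5): δ = 68.62°  ·
  (3,6): δ = 3.22°  ✓
  (4,5): δ = 121.10°  ·
  (4,6): δ = 49.25°  ✓
  (5,6): δ = 108.16°  ·
antipodal pairs: 8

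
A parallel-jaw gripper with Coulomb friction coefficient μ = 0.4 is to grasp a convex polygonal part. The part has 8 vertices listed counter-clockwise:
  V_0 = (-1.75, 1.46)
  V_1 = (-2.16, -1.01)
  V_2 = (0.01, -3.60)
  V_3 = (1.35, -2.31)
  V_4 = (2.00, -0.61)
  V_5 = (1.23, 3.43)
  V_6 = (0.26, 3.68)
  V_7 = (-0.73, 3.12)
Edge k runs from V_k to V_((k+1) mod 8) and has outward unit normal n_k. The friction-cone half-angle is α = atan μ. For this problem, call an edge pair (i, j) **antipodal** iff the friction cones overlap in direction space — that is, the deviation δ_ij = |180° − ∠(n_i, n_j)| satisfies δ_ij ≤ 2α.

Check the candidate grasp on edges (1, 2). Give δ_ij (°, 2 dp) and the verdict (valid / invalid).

δ = 86.05°, invalid

α = atan 0.4 = 21.80°;  2α = 43.60°
edge 1: e_1 = (+2.17, -2.59);  n_1 = (-0.7665, -0.6422)
edge 2: e_2 = (+1.34, +1.29);  n_2 = (+0.6935, -0.7204)
∠(n_1, n_2) = 93.95°
δ = |180° − 93.95°| = 86.05°
86.05° > 2α = 43.60°  →  invalid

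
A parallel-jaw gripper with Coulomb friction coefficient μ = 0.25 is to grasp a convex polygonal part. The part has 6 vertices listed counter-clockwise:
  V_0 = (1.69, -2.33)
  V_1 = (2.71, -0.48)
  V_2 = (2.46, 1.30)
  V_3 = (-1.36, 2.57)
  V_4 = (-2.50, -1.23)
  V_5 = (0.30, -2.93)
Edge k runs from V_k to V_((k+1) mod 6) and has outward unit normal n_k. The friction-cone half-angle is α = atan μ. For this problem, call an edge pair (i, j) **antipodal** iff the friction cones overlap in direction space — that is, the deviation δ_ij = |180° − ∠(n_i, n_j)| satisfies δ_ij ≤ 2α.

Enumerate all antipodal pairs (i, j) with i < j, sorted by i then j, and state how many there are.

count = 3; pairs: (0,3), (1,3), (2,4)

α = atan 0.25 = 14.04°;  2α = 28.07°
n_0 = (+0.8757, -0.4828)
n_1 = (+0.9903, +0.1391)
n_2 = (+0.3155, +0.9489)
n_3 = (-0.9578, +0.2873)
n_4 = (-0.5190, -0.8548)
n_5 = (+0.3963, -0.9181)
  (0,1): δ = 143.13°  ·
  (0,2): δ = 79.52°  ·
  (0,3): δ = 12.17°  ✓
  (0,4): δ = 87.61°  ·
  (0,5): δ = 142.22°  ·
  (1,2): δ = 116.38°  ·
  (1,3): δ = 24.69°  ✓
  (1,4): δ = 50.74°  ·
  (1,5): δ = 105.35°  ·
  (2,3): δ = 88.31°  ·
  (2,4): δ = 12.87°  ✓
  (2,5): δ = 41.74°  ·
  (3,4): δ = 104.56°  ·
  (3,5): δ = 49.95°  ·
  (4,5): δ = 125.39°  ·
antipodal pairs: 3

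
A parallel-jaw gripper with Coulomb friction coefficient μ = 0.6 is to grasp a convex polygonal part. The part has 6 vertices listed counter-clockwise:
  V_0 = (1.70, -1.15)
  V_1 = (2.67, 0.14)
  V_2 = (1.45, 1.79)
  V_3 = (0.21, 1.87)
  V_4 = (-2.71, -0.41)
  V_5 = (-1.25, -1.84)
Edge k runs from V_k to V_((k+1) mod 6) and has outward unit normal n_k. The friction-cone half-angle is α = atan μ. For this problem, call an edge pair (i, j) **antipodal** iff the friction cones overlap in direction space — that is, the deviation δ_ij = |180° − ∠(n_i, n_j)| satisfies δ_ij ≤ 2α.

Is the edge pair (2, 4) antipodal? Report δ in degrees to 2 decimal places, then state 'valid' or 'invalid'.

α = atan 0.6 = 30.96°;  2α = 61.93°
edge 2: e_2 = (-1.24, +0.08);  n_2 = (+0.0644, +0.9979)
edge 4: e_4 = (+1.46, -1.43);  n_4 = (-0.6997, -0.7144)
∠(n_2, n_4) = 139.29°
δ = |180° − 139.29°| = 40.71°
40.71° ≤ 2α = 61.93°  →  valid

δ = 40.71°, valid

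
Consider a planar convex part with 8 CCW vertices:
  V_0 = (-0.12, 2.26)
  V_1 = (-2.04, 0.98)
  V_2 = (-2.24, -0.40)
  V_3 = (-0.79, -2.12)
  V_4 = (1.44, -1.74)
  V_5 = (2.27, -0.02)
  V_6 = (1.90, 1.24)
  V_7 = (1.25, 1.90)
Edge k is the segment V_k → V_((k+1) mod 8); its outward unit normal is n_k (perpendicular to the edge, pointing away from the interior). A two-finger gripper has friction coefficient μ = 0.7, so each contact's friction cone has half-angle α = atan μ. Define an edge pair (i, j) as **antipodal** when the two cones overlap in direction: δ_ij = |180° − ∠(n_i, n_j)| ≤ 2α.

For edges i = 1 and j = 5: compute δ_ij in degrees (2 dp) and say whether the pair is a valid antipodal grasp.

α = atan 0.7 = 34.99°;  2α = 69.98°
edge 1: e_1 = (-0.20, -1.38);  n_1 = (-0.9897, +0.1434)
edge 5: e_5 = (-0.37, +1.26);  n_5 = (+0.9595, +0.2818)
∠(n_1, n_5) = 155.39°
δ = |180° − 155.39°| = 24.61°
24.61° ≤ 2α = 69.98°  →  valid

δ = 24.61°, valid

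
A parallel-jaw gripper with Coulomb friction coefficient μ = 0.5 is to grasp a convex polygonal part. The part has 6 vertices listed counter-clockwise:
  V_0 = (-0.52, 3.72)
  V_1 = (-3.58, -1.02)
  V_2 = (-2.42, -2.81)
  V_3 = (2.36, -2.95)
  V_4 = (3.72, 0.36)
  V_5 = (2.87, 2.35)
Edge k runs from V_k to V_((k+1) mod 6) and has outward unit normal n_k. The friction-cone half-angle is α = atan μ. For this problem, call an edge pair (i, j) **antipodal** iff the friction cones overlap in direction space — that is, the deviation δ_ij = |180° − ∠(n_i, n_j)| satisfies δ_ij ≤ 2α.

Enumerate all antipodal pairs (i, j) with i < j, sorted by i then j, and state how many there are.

α = atan 0.5 = 26.57°;  2α = 53.13°
n_0 = (-0.8401, +0.5424)
n_1 = (-0.8392, -0.5438)
n_2 = (-0.0293, -0.9996)
n_3 = (+0.9250, -0.3800)
n_4 = (+0.9196, +0.3928)
n_5 = (+0.3747, +0.9272)
  (0,1): δ = 114.21°  ·
  (0,2): δ = 58.83°  ·
  (0,3): δ = 10.51°  ✓
  (0,4): δ = 55.97°  ·
  (0,5): δ = 100.84°  ·
  (1,2): δ = 124.62°  ·
  (1,3): δ = 55.28°  ·
  (1,4): δ = 9.82°  ✓
  (1,5): δ = 35.05°  ✓
  (2,3): δ = 110.66°  ·
  (2,4): δ = 65.19°  ·
  (2,5): δ = 20.33°  ✓
  (3,4): δ = 134.53°  ·
  (3,5): δ = 89.67°  ·
  (4,5): δ = 135.13°  ·
antipodal pairs: 4

count = 4; pairs: (0,3), (1,4), (1,5), (2,5)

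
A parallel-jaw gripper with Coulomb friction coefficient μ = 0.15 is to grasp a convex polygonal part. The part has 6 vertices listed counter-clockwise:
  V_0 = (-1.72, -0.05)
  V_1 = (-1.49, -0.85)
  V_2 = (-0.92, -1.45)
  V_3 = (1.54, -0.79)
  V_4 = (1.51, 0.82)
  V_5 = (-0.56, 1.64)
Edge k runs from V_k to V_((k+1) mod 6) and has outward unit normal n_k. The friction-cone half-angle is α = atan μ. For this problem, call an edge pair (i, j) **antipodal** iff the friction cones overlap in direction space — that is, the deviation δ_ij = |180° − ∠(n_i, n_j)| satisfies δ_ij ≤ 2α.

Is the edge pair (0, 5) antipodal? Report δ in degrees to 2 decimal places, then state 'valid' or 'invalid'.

α = atan 0.15 = 8.53°;  2α = 17.06°
edge 0: e_0 = (+0.23, -0.80);  n_0 = (-0.9611, -0.2763)
edge 5: e_5 = (-1.16, -1.69);  n_5 = (-0.8245, +0.5659)
∠(n_0, n_5) = 50.51°
δ = |180° − 50.51°| = 129.49°
129.49° > 2α = 17.06°  →  invalid

δ = 129.49°, invalid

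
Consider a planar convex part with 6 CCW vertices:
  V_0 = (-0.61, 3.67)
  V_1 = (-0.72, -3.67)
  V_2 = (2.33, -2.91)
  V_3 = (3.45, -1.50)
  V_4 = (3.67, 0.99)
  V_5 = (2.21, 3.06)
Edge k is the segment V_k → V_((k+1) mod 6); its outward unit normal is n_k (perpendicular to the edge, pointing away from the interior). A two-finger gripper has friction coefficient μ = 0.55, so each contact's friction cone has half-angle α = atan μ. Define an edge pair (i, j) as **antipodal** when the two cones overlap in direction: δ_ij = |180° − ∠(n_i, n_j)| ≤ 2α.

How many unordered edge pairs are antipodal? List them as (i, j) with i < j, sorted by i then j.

count = 4; pairs: (0,2), (0,3), (0,4), (1,5)

α = atan 0.55 = 28.81°;  2α = 57.62°
n_0 = (-0.9999, +0.0150)
n_1 = (+0.2418, -0.9703)
n_2 = (+0.7830, -0.6220)
n_3 = (+0.9961, -0.0880)
n_4 = (+0.8172, +0.5764)
n_5 = (+0.2114, +0.9774)
  (0,1): δ = 75.15°  ·
  (0,2): δ = 37.60°  ✓
  (0,3): δ = 4.19°  ✓
  (0,4): δ = 36.05°  ✓
  (0,5): δ = 78.65°  ·
  (1,2): δ = 142.45°  ·
  (1,3): δ = 109.04°  ·
  (1,4): δ = 68.80°  ·
  (1,5): δ = 26.20°  ✓
  (2,3): δ = 146.59°  ·
  (2,4): δ = 106.34°  ·
  (2,5): δ = 63.74°  ·
  (3,4): δ = 139.75°  ·
  (3,5): δ = 97.16°  ·
  (4,5): δ = 137.40°  ·
antipodal pairs: 4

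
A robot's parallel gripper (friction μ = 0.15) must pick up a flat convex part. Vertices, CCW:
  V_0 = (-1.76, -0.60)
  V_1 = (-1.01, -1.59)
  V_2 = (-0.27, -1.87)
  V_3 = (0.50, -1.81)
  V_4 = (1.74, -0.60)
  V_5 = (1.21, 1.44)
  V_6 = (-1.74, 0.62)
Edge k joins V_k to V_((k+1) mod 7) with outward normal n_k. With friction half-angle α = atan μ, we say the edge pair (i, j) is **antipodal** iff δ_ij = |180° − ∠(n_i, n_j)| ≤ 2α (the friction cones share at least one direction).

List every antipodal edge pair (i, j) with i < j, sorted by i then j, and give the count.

α = atan 0.15 = 8.53°;  2α = 17.06°
n_0 = (-0.7971, -0.6039)
n_1 = (-0.3539, -0.9353)
n_2 = (+0.0777, -0.9970)
n_3 = (+0.6984, -0.7157)
n_4 = (+0.9679, +0.2515)
n_5 = (-0.2678, +0.9635)
n_6 = (-0.9999, +0.0164)
  (0,1): δ = 147.87°  ·
  (0,2): δ = 122.69°  ·
  (0,3): δ = 82.85°  ·
  (0,4): δ = 22.58°  ·
  (0,5): δ = 68.39°  ·
  (0,6): δ = 141.91°  ·
  (1,2): δ = 154.82°  ·
  (1,3): δ = 114.98°  ·
  (1,4): δ = 54.71°  ·
  (1,5): δ = 36.26°  ·
  (1,6): δ = 109.79°  ·
  (2,3): δ = 140.16°  ·
  (2,4): δ = 79.89°  ·
  (2,5): δ = 11.08°  ✓
  (2,6): δ = 84.61°  ·
  (3,4): δ = 119.73°  ·
  (3,5): δ = 28.76°  ·
  (3,6): δ = 44.76°  ·
  (4,5): δ = 89.03°  ·
  (4,6): δ = 15.50°  ✓
  (5,6): δ = 106.47°  ·
antipodal pairs: 2

count = 2; pairs: (2,5), (4,6)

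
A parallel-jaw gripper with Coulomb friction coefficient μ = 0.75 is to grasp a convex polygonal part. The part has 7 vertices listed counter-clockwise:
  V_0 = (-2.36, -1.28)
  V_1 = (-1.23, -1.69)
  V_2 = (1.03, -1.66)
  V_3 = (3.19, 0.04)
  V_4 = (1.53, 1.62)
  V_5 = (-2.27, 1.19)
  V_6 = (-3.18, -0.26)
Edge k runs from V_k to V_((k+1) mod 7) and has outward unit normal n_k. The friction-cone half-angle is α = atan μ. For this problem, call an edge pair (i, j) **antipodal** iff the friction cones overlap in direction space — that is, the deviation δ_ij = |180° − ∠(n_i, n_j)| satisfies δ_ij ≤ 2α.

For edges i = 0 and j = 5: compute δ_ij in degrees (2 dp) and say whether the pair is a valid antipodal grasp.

α = atan 0.75 = 36.87°;  2α = 73.74°
edge 0: e_0 = (+1.13, -0.41);  n_0 = (-0.3411, -0.9400)
edge 5: e_5 = (-0.91, -1.45);  n_5 = (-0.8470, +0.5316)
∠(n_0, n_5) = 102.17°
δ = |180° − 102.17°| = 77.83°
77.83° > 2α = 73.74°  →  invalid

δ = 77.83°, invalid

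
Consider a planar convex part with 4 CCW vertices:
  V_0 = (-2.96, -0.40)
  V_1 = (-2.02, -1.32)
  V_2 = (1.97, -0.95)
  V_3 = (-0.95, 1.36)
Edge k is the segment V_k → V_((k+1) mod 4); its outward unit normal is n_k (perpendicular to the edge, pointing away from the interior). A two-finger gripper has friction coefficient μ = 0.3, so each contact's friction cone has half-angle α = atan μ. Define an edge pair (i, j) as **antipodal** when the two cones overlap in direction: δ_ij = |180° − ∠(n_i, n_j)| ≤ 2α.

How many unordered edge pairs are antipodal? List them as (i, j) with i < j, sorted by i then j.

α = atan 0.3 = 16.70°;  2α = 33.40°
n_0 = (-0.6995, -0.7147)
n_1 = (+0.0923, -0.9957)
n_2 = (+0.6204, +0.7843)
n_3 = (-0.6588, +0.7523)
  (0,1): δ = 130.32°  ·
  (0,2): δ = 6.04°  ✓
  (0,3): δ = 85.59°  ·
  (1,2): δ = 43.65°  ·
  (1,3): δ = 35.91°  ·
  (2,3): δ = 100.45°  ·
antipodal pairs: 1

count = 1; pairs: (0,2)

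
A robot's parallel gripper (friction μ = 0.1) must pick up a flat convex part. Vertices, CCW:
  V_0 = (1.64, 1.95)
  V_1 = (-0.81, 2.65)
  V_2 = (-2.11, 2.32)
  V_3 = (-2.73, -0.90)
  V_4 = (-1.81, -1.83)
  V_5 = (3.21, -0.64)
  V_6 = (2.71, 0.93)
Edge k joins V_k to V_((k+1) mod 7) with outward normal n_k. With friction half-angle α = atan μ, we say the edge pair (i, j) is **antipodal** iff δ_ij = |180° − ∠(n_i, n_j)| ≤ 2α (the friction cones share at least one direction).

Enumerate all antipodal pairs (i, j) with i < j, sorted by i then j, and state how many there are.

α = atan 0.1 = 5.71°;  2α = 11.42°
n_0 = (+0.2747, +0.9615)
n_1 = (-0.2460, +0.9693)
n_2 = (-0.9820, +0.1891)
n_3 = (-0.7109, -0.7033)
n_4 = (+0.2307, -0.9730)
n_5 = (+0.9528, +0.3035)
n_6 = (+0.6900, +0.7238)
  (0,1): δ = 149.81°  ·
  (0,2): δ = 84.95°  ·
  (0,3): δ = 29.36°  ·
  (0,4): δ = 29.28°  ·
  (0,5): δ = 123.61°  ·
  (0,6): δ = 152.32°  ·
  (1,2): δ = 115.14°  ·
  (1,3): δ = 59.55°  ·
  (1,4): δ = 0.91°  ✓
  (1,5): δ = 93.42°  ·
  (1,6): δ = 122.13°  ·
  (2,3): δ = 124.41°  ·
  (2,4): δ = 65.77°  ·
  (2,5): δ = 28.56°  ·
  (2,6): δ = 57.27°  ·
  (3,4): δ = 121.35°  ·
  (3,5): δ = 27.03°  ·
  (3,6): δ = 1.68°  ✓
  (4,5): δ = 85.67°  ·
  (4,6): δ = 56.97°  ·
  (5,6): δ = 151.29°  ·
antipodal pairs: 2

count = 2; pairs: (1,4), (3,6)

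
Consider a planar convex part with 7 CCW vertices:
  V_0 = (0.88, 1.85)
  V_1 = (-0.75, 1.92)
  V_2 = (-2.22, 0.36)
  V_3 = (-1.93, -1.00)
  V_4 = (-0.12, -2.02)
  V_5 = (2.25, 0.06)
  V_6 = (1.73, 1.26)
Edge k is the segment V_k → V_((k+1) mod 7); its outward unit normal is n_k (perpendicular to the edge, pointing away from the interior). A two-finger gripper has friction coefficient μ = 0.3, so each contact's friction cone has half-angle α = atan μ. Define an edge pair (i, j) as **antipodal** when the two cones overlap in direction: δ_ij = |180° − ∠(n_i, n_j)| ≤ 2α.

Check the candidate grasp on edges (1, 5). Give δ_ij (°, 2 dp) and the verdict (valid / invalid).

δ = 66.73°, invalid

α = atan 0.3 = 16.70°;  2α = 33.40°
edge 1: e_1 = (-1.47, -1.56);  n_1 = (-0.7278, +0.6858)
edge 5: e_5 = (-0.52, +1.20);  n_5 = (+0.9176, +0.3976)
∠(n_1, n_5) = 113.27°
δ = |180° − 113.27°| = 66.73°
66.73° > 2α = 33.40°  →  invalid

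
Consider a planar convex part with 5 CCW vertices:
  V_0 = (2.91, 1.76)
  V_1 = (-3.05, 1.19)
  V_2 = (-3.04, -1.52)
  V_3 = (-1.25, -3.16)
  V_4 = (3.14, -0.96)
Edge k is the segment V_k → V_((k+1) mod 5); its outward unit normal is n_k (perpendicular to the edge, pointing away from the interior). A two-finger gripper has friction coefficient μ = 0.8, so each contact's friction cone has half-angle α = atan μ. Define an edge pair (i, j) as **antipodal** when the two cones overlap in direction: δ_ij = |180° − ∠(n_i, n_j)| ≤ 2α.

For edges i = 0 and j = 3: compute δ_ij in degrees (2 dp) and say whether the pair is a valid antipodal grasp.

δ = 21.15°, valid

α = atan 0.8 = 38.66°;  2α = 77.32°
edge 0: e_0 = (-5.96, -0.57);  n_0 = (-0.0952, +0.9955)
edge 3: e_3 = (+4.39, +2.20);  n_3 = (+0.4480, -0.8940)
∠(n_0, n_3) = 158.85°
δ = |180° − 158.85°| = 21.15°
21.15° ≤ 2α = 77.32°  →  valid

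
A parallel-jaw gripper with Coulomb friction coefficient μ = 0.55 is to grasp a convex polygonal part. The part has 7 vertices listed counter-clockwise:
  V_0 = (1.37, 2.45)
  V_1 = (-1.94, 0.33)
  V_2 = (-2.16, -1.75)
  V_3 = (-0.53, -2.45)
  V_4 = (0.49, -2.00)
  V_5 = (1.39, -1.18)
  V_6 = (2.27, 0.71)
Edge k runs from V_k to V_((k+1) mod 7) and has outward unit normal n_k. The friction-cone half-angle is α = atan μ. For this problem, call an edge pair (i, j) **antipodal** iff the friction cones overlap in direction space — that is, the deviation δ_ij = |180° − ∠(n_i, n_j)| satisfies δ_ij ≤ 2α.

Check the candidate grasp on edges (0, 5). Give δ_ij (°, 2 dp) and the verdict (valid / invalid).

α = atan 0.55 = 28.81°;  2α = 57.62°
edge 0: e_0 = (-3.31, -2.12);  n_0 = (-0.5393, +0.8421)
edge 5: e_5 = (+0.88, +1.89);  n_5 = (+0.9066, -0.4221)
∠(n_0, n_5) = 147.61°
δ = |180° − 147.61°| = 32.39°
32.39° ≤ 2α = 57.62°  →  valid

δ = 32.39°, valid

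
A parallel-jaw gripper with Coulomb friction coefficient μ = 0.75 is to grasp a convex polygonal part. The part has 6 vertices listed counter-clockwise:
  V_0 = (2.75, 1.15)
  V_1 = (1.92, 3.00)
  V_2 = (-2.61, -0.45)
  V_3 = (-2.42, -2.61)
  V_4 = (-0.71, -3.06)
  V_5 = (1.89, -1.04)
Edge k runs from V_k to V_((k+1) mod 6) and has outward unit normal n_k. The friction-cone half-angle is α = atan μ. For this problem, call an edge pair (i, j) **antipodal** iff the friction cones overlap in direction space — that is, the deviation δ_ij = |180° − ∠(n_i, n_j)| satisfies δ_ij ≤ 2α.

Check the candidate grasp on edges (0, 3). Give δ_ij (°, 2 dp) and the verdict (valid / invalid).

δ = 51.09°, valid

α = atan 0.75 = 36.87°;  2α = 73.74°
edge 0: e_0 = (-0.83, +1.85);  n_0 = (+0.9124, +0.4093)
edge 3: e_3 = (+1.71, -0.45);  n_3 = (-0.2545, -0.9671)
∠(n_0, n_3) = 128.91°
δ = |180° − 128.91°| = 51.09°
51.09° ≤ 2α = 73.74°  →  valid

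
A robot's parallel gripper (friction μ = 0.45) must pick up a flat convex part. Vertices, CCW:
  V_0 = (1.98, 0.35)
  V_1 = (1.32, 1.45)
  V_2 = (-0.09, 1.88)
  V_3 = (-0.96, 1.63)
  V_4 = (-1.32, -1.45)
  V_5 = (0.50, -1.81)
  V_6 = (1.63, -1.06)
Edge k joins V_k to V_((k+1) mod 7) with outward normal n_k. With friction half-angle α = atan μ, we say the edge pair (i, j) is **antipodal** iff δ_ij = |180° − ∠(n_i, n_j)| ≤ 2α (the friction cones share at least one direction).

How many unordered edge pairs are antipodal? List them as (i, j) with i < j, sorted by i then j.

count = 6; pairs: (0,3), (0,4), (1,4), (2,4), (2,5), (3,6)

α = atan 0.45 = 24.23°;  2α = 48.46°
n_0 = (+0.8575, +0.5145)
n_1 = (+0.2917, +0.9565)
n_2 = (-0.2762, +0.9611)
n_3 = (-0.9932, +0.1161)
n_4 = (-0.1940, -0.9810)
n_5 = (+0.5530, -0.8332)
n_6 = (+0.9705, -0.2409)
  (0,1): δ = 137.92°  ·
  (0,2): δ = 104.93°  ·
  (0,3): δ = 37.63°  ✓
  (0,4): δ = 47.85°  ✓
  (0,5): δ = 92.61°  ·
  (0,6): δ = 135.10°  ·
  (1,2): δ = 147.01°  ·
  (1,3): δ = 79.71°  ·
  (1,4): δ = 5.77°  ✓
  (1,5): δ = 50.53°  ·
  (1,6): δ = 93.02°  ·
  (2,3): δ = 112.70°  ·
  (2,4): δ = 27.22°  ✓
  (2,5): δ = 17.54°  ✓
  (2,6): δ = 60.03°  ·
  (3,4): δ = 94.52°  ·
  (3,5): δ = 49.76°  ·
  (3,6): δ = 7.27°  ✓
  (4,5): δ = 135.24°  ·
  (4,6): δ = 92.75°  ·
  (5,6): δ = 137.51°  ·
antipodal pairs: 6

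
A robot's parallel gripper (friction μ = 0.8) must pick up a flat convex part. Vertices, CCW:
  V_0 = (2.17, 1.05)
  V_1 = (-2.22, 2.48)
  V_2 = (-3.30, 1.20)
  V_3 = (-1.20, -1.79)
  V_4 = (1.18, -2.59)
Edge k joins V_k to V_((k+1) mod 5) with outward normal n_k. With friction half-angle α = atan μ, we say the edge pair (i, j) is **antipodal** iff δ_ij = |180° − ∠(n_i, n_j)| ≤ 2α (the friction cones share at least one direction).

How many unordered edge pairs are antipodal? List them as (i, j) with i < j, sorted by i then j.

count = 5; pairs: (0,2), (0,3), (1,3), (1,4), (2,4)

α = atan 0.8 = 38.66°;  2α = 77.32°
n_0 = (+0.3097, +0.9508)
n_1 = (-0.7643, +0.6449)
n_2 = (-0.8183, -0.5747)
n_3 = (-0.3186, -0.9479)
n_4 = (+0.9649, -0.2624)
  (0,1): δ = 112.11°  ·
  (0,2): δ = 36.88°  ✓
  (0,3): δ = 0.54°  ✓
  (0,4): δ = 92.83°  ·
  (1,2): δ = 104.76°  ·
  (1,3): δ = 68.42°  ✓
  (1,4): δ = 24.94°  ✓
  (2,3): δ = 143.66°  ·
  (2,4): δ = 50.30°  ✓
  (3,4): δ = 86.64°  ·
antipodal pairs: 5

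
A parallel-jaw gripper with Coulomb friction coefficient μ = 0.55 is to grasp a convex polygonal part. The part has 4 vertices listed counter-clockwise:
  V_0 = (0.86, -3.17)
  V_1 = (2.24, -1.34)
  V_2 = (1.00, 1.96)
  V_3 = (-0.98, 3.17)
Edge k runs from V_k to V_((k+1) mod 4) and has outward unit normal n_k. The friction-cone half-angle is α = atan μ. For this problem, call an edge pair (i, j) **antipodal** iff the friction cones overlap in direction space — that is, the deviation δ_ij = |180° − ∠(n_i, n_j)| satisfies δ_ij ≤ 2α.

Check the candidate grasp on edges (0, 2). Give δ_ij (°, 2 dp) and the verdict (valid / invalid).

α = atan 0.55 = 28.81°;  2α = 57.62°
edge 0: e_0 = (+1.38, +1.83);  n_0 = (+0.7984, -0.6021)
edge 2: e_2 = (-1.98, +1.21);  n_2 = (+0.5215, +0.8533)
∠(n_0, n_2) = 95.59°
δ = |180° − 95.59°| = 84.41°
84.41° > 2α = 57.62°  →  invalid

δ = 84.41°, invalid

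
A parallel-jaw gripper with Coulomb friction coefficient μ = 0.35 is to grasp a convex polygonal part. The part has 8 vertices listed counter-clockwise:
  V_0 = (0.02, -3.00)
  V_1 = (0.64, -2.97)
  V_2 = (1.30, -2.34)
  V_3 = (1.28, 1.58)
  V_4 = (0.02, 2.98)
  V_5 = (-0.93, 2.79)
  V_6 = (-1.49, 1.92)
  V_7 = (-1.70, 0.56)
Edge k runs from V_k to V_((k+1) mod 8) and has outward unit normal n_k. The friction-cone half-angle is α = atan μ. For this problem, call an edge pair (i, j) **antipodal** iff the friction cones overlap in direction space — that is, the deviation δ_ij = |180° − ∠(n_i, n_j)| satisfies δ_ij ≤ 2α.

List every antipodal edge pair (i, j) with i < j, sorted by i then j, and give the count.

α = atan 0.35 = 19.29°;  2α = 38.58°
n_0 = (+0.0483, -0.9988)
n_1 = (+0.6905, -0.7234)
n_2 = (+1.0000, +0.0051)
n_3 = (+0.7433, +0.6690)
n_4 = (-0.1961, +0.9806)
n_5 = (-0.8409, +0.5412)
n_6 = (-0.9883, +0.1526)
n_7 = (-0.9004, -0.4350)
  (0,1): δ = 139.10°  ·
  (0,2): δ = 92.48°  ·
  (0,3): δ = 50.78°  ·
  (0,4): δ = 8.54°  ✓
  (0,5): δ = 54.46°  ·
  (0,6): δ = 78.45°  ·
  (0,7): δ = 113.02°  ·
  (1,2): δ = 133.38°  ·
  (1,3): δ = 91.68°  ·
  (1,4): δ = 32.36°  ✓
  (1,5): δ = 13.56°  ✓
  (1,6): δ = 37.55°  ✓
  (1,7): δ = 72.12°  ·
  (2,3): δ = 138.31°  ·
  (2,4): δ = 78.98°  ·
  (2,5): δ = 33.06°  ✓
  (2,6): δ = 9.07°  ✓
  (2,7): δ = 25.50°  ✓
  (3,4): δ = 120.68°  ·
  (3,5): δ = 74.76°  ·
  (3,6): δ = 50.77°  ·
  (3,7): δ = 16.20°  ✓
  (4,5): δ = 134.08°  ·
  (4,6): δ = 110.09°  ·
  (4,7): δ = 75.52°  ·
  (5,6): δ = 156.01°  ·
  (5,7): δ = 121.44°  ·
  (6,7): δ = 145.43°  ·
antipodal pairs: 8

count = 8; pairs: (0,4), (1,4), (1,5), (1,6), (2,5), (2,6), (2,7), (3,7)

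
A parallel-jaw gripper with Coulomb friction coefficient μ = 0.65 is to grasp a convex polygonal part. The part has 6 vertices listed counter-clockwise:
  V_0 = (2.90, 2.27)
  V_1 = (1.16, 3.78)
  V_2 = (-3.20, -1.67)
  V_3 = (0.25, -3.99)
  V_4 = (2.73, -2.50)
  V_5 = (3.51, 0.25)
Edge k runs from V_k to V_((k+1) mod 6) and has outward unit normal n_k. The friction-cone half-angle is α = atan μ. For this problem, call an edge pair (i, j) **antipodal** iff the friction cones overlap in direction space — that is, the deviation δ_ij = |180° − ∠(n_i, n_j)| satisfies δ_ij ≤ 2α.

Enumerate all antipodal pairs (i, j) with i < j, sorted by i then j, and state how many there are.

count = 5; pairs: (0,2), (1,3), (1,4), (1,5), (2,5)

α = atan 0.65 = 33.02°;  2α = 66.05°
n_0 = (+0.6554, +0.7553)
n_1 = (-0.7809, +0.6247)
n_2 = (-0.5580, -0.8298)
n_3 = (+0.5150, -0.8572)
n_4 = (+0.9621, -0.2729)
n_5 = (+0.9573, +0.2891)
  (0,1): δ = 87.71°  ·
  (0,2): δ = 7.03°  ✓
  (0,3): δ = 71.95°  ·
  (0,4): δ = 115.12°  ·
  (0,5): δ = 147.76°  ·
  (1,2): δ = 85.26°  ·
  (1,3): δ = 20.34°  ✓
  (1,4): δ = 22.82°  ✓
  (1,5): δ = 55.46°  ✓
  (2,3): δ = 115.08°  ·
  (2,4): δ = 71.92°  ·
  (2,5): δ = 39.28°  ✓
  (3,4): δ = 136.83°  ·
  (3,5): δ = 104.19°  ·
  (4,5): δ = 147.36°  ·
antipodal pairs: 5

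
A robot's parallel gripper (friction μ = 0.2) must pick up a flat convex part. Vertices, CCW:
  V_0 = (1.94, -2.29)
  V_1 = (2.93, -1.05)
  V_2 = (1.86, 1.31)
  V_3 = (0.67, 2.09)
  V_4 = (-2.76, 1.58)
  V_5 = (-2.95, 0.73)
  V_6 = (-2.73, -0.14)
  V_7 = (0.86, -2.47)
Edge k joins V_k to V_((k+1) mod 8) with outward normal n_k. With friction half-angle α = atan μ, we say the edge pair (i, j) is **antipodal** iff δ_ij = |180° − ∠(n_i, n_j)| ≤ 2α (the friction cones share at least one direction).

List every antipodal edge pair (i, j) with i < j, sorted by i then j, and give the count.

α = atan 0.2 = 11.31°;  2α = 22.62°
n_0 = (+0.7815, -0.6239)
n_1 = (+0.9108, +0.4129)
n_2 = (+0.5482, +0.8364)
n_3 = (-0.1471, +0.9891)
n_4 = (-0.9759, +0.2181)
n_5 = (-0.9695, -0.2452)
n_6 = (-0.5444, -0.8388)
n_7 = (+0.1644, -0.9864)
  (0,1): δ = 117.01°  ·
  (0,2): δ = 84.64°  ·
  (0,3): δ = 42.94°  ·
  (0,4): δ = 26.00°  ·
  (0,5): δ = 52.79°  ·
  (0,6): δ = 95.62°  ·
  (0,7): δ = 138.07°  ·
  (1,2): δ = 147.63°  ·
  (1,3): δ = 105.93°  ·
  (1,4): δ = 36.99°  ·
  (1,5): δ = 10.20°  ✓
  (1,6): δ = 32.63°  ·
  (1,7): δ = 75.07°  ·
  (2,3): δ = 138.30°  ·
  (2,4): δ = 69.36°  ·
  (2,5): δ = 42.57°  ·
  (2,6): δ = 0.26°  ✓
  (2,7): δ = 42.71°  ·
  (3,4): δ = 111.06°  ·
  (3,5): δ = 84.27°  ·
  (3,6): δ = 41.44°  ·
  (3,7): δ = 1.01°  ✓
  (4,5): δ = 153.21°  ·
  (4,6): δ = 110.38°  ·
  (4,7): δ = 67.94°  ·
  (5,6): δ = 137.18°  ·
  (5,7): δ = 94.73°  ·
  (6,7): δ = 137.55°  ·
antipodal pairs: 3

count = 3; pairs: (1,5), (2,6), (3,7)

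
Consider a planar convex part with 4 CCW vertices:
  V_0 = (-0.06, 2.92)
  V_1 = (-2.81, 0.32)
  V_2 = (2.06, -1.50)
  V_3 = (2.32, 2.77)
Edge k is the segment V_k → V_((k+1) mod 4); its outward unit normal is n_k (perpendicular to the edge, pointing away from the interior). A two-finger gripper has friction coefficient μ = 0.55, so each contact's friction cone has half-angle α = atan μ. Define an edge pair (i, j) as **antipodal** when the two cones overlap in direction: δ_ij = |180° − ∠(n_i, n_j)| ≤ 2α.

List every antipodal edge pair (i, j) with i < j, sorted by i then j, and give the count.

count = 2; pairs: (0,2), (1,3)

α = atan 0.55 = 28.81°;  2α = 57.62°
n_0 = (-0.6870, +0.7266)
n_1 = (-0.3501, -0.9367)
n_2 = (+0.9982, -0.0608)
n_3 = (+0.0629, +0.9980)
  (0,1): δ = 63.89°  ·
  (0,2): δ = 43.12°  ✓
  (0,3): δ = 133.00°  ·
  (1,2): δ = 72.99°  ·
  (1,3): δ = 16.89°  ✓
  (2,3): δ = 90.12°  ·
antipodal pairs: 2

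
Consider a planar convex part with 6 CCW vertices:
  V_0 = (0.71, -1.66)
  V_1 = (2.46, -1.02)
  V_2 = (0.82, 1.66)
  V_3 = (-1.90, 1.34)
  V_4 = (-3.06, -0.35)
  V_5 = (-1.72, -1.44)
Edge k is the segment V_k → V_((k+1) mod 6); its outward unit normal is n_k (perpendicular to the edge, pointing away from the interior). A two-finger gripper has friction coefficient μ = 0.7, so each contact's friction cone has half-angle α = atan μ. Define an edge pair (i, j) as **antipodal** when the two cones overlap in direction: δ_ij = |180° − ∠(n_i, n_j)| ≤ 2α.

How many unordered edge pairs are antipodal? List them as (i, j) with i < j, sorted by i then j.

α = atan 0.7 = 34.99°;  2α = 69.98°
n_0 = (+0.3435, -0.9392)
n_1 = (+0.8530, +0.5220)
n_2 = (-0.1168, +0.9932)
n_3 = (-0.8245, +0.5659)
n_4 = (-0.6310, -0.7758)
n_5 = (-0.0902, -0.9959)
  (0,1): δ = 78.62°  ·
  (0,2): δ = 13.38°  ✓
  (0,3): δ = 35.45°  ✓
  (0,4): δ = 120.79°  ·
  (0,5): δ = 154.74°  ·
  (1,2): δ = 114.75°  ·
  (1,3): δ = 65.93°  ✓
  (1,4): δ = 19.41°  ✓
  (1,5): δ = 53.36°  ✓
  (2,3): δ = 131.18°  ·
  (2,4): δ = 45.84°  ✓
  (2,5): δ = 11.88°  ✓
  (3,4): δ = 94.66°  ·
  (3,5): δ = 60.71°  ✓
  (4,5): δ = 146.05°  ·
antipodal pairs: 8

count = 8; pairs: (0,2), (0,3), (1,3), (1,4), (1,5), (2,4), (2,5), (3,5)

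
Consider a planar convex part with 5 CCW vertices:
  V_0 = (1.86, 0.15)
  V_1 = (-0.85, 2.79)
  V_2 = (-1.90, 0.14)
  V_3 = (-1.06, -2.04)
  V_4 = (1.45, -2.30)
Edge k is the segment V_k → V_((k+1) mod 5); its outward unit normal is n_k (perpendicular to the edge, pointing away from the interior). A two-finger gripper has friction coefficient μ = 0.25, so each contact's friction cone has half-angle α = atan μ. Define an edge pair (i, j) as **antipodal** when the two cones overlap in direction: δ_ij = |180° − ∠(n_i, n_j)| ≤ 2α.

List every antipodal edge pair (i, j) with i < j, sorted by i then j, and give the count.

α = atan 0.25 = 14.04°;  2α = 28.07°
n_0 = (+0.6978, +0.7163)
n_1 = (-0.9297, +0.3684)
n_2 = (-0.9331, -0.3596)
n_3 = (-0.1030, -0.9947)
n_4 = (+0.9863, -0.1651)
  (0,1): δ = 67.36°  ·
  (0,2): δ = 24.68°  ✓
  (0,3): δ = 38.34°  ·
  (0,4): δ = 124.75°  ·
  (1,2): δ = 137.31°  ·
  (1,3): δ = 74.30°  ·
  (1,4): δ = 12.11°  ✓
  (2,3): δ = 116.99°  ·
  (2,4): δ = 30.57°  ·
  (3,4): δ = 93.59°  ·
antipodal pairs: 2

count = 2; pairs: (0,2), (1,4)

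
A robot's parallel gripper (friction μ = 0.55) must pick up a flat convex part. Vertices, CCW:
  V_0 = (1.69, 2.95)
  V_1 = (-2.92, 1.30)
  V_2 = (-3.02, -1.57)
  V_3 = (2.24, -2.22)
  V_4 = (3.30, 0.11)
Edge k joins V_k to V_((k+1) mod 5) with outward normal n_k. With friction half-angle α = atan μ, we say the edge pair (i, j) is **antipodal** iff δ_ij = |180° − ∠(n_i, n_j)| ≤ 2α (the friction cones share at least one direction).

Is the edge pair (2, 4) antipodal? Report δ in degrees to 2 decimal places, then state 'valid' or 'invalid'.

δ = 53.41°, valid

α = atan 0.55 = 28.81°;  2α = 57.62°
edge 2: e_2 = (+5.26, -0.65);  n_2 = (-0.1226, -0.9925)
edge 4: e_4 = (-1.61, +2.84);  n_4 = (+0.8699, +0.4932)
∠(n_2, n_4) = 126.59°
δ = |180° − 126.59°| = 53.41°
53.41° ≤ 2α = 57.62°  →  valid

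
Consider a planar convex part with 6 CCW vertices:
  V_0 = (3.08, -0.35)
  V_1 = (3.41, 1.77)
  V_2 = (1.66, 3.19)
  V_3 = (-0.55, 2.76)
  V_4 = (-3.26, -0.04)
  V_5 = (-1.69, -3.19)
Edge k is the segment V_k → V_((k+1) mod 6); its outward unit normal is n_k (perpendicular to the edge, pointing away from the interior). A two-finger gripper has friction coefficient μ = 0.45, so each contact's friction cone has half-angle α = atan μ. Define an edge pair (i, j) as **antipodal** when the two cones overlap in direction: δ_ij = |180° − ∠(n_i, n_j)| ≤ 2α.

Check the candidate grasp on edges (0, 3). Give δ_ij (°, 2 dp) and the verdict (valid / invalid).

δ = 35.22°, valid

α = atan 0.45 = 24.23°;  2α = 48.46°
edge 0: e_0 = (+0.33, +2.12);  n_0 = (+0.9881, -0.1538)
edge 3: e_3 = (-2.71, -2.80);  n_3 = (-0.7186, +0.6955)
∠(n_0, n_3) = 144.78°
δ = |180° − 144.78°| = 35.22°
35.22° ≤ 2α = 48.46°  →  valid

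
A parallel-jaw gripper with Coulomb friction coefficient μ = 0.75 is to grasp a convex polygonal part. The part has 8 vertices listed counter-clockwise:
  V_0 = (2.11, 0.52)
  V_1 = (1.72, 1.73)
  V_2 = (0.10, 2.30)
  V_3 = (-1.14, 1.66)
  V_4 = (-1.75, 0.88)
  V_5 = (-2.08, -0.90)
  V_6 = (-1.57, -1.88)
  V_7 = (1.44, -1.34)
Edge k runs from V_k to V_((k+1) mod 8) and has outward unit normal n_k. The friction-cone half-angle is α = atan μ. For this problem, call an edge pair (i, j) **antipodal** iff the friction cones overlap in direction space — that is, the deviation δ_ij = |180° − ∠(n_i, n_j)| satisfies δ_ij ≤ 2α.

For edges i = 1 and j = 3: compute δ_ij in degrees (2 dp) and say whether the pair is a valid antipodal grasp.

α = atan 0.75 = 36.87°;  2α = 73.74°
edge 1: e_1 = (-1.62, +0.57);  n_1 = (+0.3319, +0.9433)
edge 3: e_3 = (-0.61, -0.78);  n_3 = (-0.7877, +0.6160)
∠(n_1, n_3) = 71.36°
δ = |180° − 71.36°| = 108.64°
108.64° > 2α = 73.74°  →  invalid

δ = 108.64°, invalid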